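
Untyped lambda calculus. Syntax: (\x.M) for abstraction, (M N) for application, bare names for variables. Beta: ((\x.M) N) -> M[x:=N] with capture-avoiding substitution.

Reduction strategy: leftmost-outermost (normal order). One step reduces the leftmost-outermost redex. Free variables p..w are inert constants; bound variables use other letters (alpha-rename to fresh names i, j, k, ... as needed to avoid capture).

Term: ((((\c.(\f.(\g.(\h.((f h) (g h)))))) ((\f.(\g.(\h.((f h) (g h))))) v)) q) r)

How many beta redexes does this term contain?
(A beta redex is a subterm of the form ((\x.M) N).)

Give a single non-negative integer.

Term: ((((\c.(\f.(\g.(\h.((f h) (g h)))))) ((\f.(\g.(\h.((f h) (g h))))) v)) q) r)
  Redex: ((\c.(\f.(\g.(\h.((f h) (g h)))))) ((\f.(\g.(\h.((f h) (g h))))) v))
  Redex: ((\f.(\g.(\h.((f h) (g h))))) v)
Total redexes: 2

Answer: 2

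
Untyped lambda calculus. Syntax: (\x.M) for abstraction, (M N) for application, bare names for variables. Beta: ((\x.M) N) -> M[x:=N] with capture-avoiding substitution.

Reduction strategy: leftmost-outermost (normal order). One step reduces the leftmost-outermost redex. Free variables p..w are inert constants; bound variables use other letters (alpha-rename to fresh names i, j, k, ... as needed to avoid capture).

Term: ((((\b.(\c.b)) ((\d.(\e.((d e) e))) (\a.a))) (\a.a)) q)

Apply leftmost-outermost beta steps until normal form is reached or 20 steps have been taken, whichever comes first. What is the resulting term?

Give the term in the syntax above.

Step 0: ((((\b.(\c.b)) ((\d.(\e.((d e) e))) (\a.a))) (\a.a)) q)
Step 1: (((\c.((\d.(\e.((d e) e))) (\a.a))) (\a.a)) q)
Step 2: (((\d.(\e.((d e) e))) (\a.a)) q)
Step 3: ((\e.(((\a.a) e) e)) q)
Step 4: (((\a.a) q) q)
Step 5: (q q)

Answer: (q q)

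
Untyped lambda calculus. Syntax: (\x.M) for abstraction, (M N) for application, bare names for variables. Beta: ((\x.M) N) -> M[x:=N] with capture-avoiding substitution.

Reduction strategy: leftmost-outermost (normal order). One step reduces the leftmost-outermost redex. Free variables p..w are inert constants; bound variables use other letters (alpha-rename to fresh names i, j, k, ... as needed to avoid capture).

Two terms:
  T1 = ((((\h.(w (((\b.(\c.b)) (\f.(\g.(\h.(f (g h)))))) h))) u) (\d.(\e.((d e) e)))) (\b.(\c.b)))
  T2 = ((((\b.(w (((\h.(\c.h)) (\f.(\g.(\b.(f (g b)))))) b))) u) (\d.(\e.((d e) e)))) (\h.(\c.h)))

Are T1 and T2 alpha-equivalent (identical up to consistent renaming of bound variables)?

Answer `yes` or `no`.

Answer: yes

Derivation:
Term 1: ((((\h.(w (((\b.(\c.b)) (\f.(\g.(\h.(f (g h)))))) h))) u) (\d.(\e.((d e) e)))) (\b.(\c.b)))
Term 2: ((((\b.(w (((\h.(\c.h)) (\f.(\g.(\b.(f (g b)))))) b))) u) (\d.(\e.((d e) e)))) (\h.(\c.h)))
Alpha-equivalence: compare structure up to binder renaming.
Result: True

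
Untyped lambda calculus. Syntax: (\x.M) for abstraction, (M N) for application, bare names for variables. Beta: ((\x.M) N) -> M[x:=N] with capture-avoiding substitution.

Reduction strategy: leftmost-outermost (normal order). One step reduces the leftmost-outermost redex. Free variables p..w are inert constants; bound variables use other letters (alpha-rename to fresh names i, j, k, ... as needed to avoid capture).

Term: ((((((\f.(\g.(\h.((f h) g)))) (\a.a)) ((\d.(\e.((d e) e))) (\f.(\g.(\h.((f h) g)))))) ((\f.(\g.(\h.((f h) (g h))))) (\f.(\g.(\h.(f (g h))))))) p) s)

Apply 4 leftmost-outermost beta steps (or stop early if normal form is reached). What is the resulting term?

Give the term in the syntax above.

Step 0: ((((((\f.(\g.(\h.((f h) g)))) (\a.a)) ((\d.(\e.((d e) e))) (\f.(\g.(\h.((f h) g)))))) ((\f.(\g.(\h.((f h) (g h))))) (\f.(\g.(\h.(f (g h))))))) p) s)
Step 1: (((((\g.(\h.(((\a.a) h) g))) ((\d.(\e.((d e) e))) (\f.(\g.(\h.((f h) g)))))) ((\f.(\g.(\h.((f h) (g h))))) (\f.(\g.(\h.(f (g h))))))) p) s)
Step 2: ((((\h.(((\a.a) h) ((\d.(\e.((d e) e))) (\f.(\g.(\h.((f h) g))))))) ((\f.(\g.(\h.((f h) (g h))))) (\f.(\g.(\h.(f (g h))))))) p) s)
Step 3: (((((\a.a) ((\f.(\g.(\h.((f h) (g h))))) (\f.(\g.(\h.(f (g h))))))) ((\d.(\e.((d e) e))) (\f.(\g.(\h.((f h) g)))))) p) s)
Step 4: (((((\f.(\g.(\h.((f h) (g h))))) (\f.(\g.(\h.(f (g h)))))) ((\d.(\e.((d e) e))) (\f.(\g.(\h.((f h) g)))))) p) s)

Answer: (((((\f.(\g.(\h.((f h) (g h))))) (\f.(\g.(\h.(f (g h)))))) ((\d.(\e.((d e) e))) (\f.(\g.(\h.((f h) g)))))) p) s)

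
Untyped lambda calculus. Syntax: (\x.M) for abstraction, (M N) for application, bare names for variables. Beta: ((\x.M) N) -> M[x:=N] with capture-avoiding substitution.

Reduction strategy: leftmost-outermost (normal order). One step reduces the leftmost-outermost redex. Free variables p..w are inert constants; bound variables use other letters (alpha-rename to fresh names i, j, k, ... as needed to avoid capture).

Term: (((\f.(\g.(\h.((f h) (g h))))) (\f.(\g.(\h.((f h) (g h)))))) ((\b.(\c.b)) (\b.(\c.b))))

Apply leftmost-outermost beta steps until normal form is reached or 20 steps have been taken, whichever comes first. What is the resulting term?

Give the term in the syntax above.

Answer: (\h.(\i.((h i) (\c.i))))

Derivation:
Step 0: (((\f.(\g.(\h.((f h) (g h))))) (\f.(\g.(\h.((f h) (g h)))))) ((\b.(\c.b)) (\b.(\c.b))))
Step 1: ((\g.(\h.(((\f.(\g.(\h.((f h) (g h))))) h) (g h)))) ((\b.(\c.b)) (\b.(\c.b))))
Step 2: (\h.(((\f.(\g.(\h.((f h) (g h))))) h) (((\b.(\c.b)) (\b.(\c.b))) h)))
Step 3: (\h.((\g.(\i.((h i) (g i)))) (((\b.(\c.b)) (\b.(\c.b))) h)))
Step 4: (\h.(\i.((h i) ((((\b.(\c.b)) (\b.(\c.b))) h) i))))
Step 5: (\h.(\i.((h i) (((\c.(\b.(\c.b))) h) i))))
Step 6: (\h.(\i.((h i) ((\b.(\c.b)) i))))
Step 7: (\h.(\i.((h i) (\c.i))))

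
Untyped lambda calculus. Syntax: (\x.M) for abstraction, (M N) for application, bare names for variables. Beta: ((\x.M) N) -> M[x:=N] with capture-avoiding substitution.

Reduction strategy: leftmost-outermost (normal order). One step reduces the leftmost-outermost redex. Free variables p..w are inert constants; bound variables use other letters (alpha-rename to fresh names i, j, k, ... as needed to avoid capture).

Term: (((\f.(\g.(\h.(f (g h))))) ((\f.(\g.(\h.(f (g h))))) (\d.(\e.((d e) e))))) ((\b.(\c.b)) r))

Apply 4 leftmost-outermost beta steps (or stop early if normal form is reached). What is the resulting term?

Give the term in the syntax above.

Step 0: (((\f.(\g.(\h.(f (g h))))) ((\f.(\g.(\h.(f (g h))))) (\d.(\e.((d e) e))))) ((\b.(\c.b)) r))
Step 1: ((\g.(\h.(((\f.(\g.(\h.(f (g h))))) (\d.(\e.((d e) e)))) (g h)))) ((\b.(\c.b)) r))
Step 2: (\h.(((\f.(\g.(\h.(f (g h))))) (\d.(\e.((d e) e)))) (((\b.(\c.b)) r) h)))
Step 3: (\h.((\g.(\h.((\d.(\e.((d e) e))) (g h)))) (((\b.(\c.b)) r) h)))
Step 4: (\h.(\i.((\d.(\e.((d e) e))) ((((\b.(\c.b)) r) h) i))))

Answer: (\h.(\i.((\d.(\e.((d e) e))) ((((\b.(\c.b)) r) h) i))))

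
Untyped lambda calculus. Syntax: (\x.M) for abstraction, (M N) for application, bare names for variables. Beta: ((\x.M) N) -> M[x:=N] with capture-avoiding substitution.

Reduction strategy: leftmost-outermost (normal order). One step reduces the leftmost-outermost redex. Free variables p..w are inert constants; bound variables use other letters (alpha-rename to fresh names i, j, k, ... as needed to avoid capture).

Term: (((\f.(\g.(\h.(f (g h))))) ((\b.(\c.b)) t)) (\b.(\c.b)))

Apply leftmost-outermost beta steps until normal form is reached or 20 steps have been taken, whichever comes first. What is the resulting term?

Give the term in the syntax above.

Step 0: (((\f.(\g.(\h.(f (g h))))) ((\b.(\c.b)) t)) (\b.(\c.b)))
Step 1: ((\g.(\h.(((\b.(\c.b)) t) (g h)))) (\b.(\c.b)))
Step 2: (\h.(((\b.(\c.b)) t) ((\b.(\c.b)) h)))
Step 3: (\h.((\c.t) ((\b.(\c.b)) h)))
Step 4: (\h.t)

Answer: (\h.t)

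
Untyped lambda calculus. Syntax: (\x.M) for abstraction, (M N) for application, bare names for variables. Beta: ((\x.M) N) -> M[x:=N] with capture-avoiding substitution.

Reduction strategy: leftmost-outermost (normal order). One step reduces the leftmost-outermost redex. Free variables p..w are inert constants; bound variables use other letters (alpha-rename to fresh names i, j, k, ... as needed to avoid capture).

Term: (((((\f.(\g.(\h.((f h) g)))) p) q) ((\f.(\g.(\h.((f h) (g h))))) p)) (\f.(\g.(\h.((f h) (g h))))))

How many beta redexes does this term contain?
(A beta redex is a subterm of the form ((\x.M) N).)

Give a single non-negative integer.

Term: (((((\f.(\g.(\h.((f h) g)))) p) q) ((\f.(\g.(\h.((f h) (g h))))) p)) (\f.(\g.(\h.((f h) (g h))))))
  Redex: ((\f.(\g.(\h.((f h) g)))) p)
  Redex: ((\f.(\g.(\h.((f h) (g h))))) p)
Total redexes: 2

Answer: 2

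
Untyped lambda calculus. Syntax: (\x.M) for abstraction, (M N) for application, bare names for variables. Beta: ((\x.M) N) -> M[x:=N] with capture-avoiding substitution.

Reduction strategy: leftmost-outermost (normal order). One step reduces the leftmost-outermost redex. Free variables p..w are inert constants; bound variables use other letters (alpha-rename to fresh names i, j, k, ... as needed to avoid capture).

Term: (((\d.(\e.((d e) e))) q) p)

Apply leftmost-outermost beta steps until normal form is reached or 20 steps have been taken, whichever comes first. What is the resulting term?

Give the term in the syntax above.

Answer: ((q p) p)

Derivation:
Step 0: (((\d.(\e.((d e) e))) q) p)
Step 1: ((\e.((q e) e)) p)
Step 2: ((q p) p)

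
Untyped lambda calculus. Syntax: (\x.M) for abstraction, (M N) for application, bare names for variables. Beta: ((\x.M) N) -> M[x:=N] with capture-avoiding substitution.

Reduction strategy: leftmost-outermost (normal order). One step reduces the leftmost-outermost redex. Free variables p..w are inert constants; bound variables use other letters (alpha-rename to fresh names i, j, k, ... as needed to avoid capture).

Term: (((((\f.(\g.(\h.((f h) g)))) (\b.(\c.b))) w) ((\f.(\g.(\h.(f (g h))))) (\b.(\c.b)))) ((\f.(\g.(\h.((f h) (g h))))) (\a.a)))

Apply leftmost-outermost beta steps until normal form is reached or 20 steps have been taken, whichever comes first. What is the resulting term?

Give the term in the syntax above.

Step 0: (((((\f.(\g.(\h.((f h) g)))) (\b.(\c.b))) w) ((\f.(\g.(\h.(f (g h))))) (\b.(\c.b)))) ((\f.(\g.(\h.((f h) (g h))))) (\a.a)))
Step 1: ((((\g.(\h.(((\b.(\c.b)) h) g))) w) ((\f.(\g.(\h.(f (g h))))) (\b.(\c.b)))) ((\f.(\g.(\h.((f h) (g h))))) (\a.a)))
Step 2: (((\h.(((\b.(\c.b)) h) w)) ((\f.(\g.(\h.(f (g h))))) (\b.(\c.b)))) ((\f.(\g.(\h.((f h) (g h))))) (\a.a)))
Step 3: ((((\b.(\c.b)) ((\f.(\g.(\h.(f (g h))))) (\b.(\c.b)))) w) ((\f.(\g.(\h.((f h) (g h))))) (\a.a)))
Step 4: (((\c.((\f.(\g.(\h.(f (g h))))) (\b.(\c.b)))) w) ((\f.(\g.(\h.((f h) (g h))))) (\a.a)))
Step 5: (((\f.(\g.(\h.(f (g h))))) (\b.(\c.b))) ((\f.(\g.(\h.((f h) (g h))))) (\a.a)))
Step 6: ((\g.(\h.((\b.(\c.b)) (g h)))) ((\f.(\g.(\h.((f h) (g h))))) (\a.a)))
Step 7: (\h.((\b.(\c.b)) (((\f.(\g.(\h.((f h) (g h))))) (\a.a)) h)))
Step 8: (\h.(\c.(((\f.(\g.(\h.((f h) (g h))))) (\a.a)) h)))
Step 9: (\h.(\c.((\g.(\h.(((\a.a) h) (g h)))) h)))
Step 10: (\h.(\c.(\i.(((\a.a) i) (h i)))))
Step 11: (\h.(\c.(\i.(i (h i)))))

Answer: (\h.(\c.(\i.(i (h i)))))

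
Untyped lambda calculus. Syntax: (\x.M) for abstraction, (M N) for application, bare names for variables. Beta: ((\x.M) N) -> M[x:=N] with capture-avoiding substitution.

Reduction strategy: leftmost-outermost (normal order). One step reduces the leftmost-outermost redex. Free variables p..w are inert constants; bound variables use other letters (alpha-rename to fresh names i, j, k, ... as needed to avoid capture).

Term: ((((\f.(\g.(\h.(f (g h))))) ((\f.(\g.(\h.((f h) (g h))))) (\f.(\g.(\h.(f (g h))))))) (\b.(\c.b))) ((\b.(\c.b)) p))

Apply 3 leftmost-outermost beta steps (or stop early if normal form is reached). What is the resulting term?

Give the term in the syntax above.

Answer: (((\f.(\g.(\h.((f h) (g h))))) (\f.(\g.(\h.(f (g h)))))) ((\b.(\c.b)) ((\b.(\c.b)) p)))

Derivation:
Step 0: ((((\f.(\g.(\h.(f (g h))))) ((\f.(\g.(\h.((f h) (g h))))) (\f.(\g.(\h.(f (g h))))))) (\b.(\c.b))) ((\b.(\c.b)) p))
Step 1: (((\g.(\h.(((\f.(\g.(\h.((f h) (g h))))) (\f.(\g.(\h.(f (g h)))))) (g h)))) (\b.(\c.b))) ((\b.(\c.b)) p))
Step 2: ((\h.(((\f.(\g.(\h.((f h) (g h))))) (\f.(\g.(\h.(f (g h)))))) ((\b.(\c.b)) h))) ((\b.(\c.b)) p))
Step 3: (((\f.(\g.(\h.((f h) (g h))))) (\f.(\g.(\h.(f (g h)))))) ((\b.(\c.b)) ((\b.(\c.b)) p)))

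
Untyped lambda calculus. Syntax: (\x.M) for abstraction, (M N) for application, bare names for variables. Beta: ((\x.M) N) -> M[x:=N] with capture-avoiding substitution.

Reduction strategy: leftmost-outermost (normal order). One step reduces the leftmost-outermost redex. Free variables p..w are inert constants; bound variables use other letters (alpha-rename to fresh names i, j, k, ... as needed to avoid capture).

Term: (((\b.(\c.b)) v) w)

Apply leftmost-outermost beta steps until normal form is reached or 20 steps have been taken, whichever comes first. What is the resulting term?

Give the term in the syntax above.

Answer: v

Derivation:
Step 0: (((\b.(\c.b)) v) w)
Step 1: ((\c.v) w)
Step 2: v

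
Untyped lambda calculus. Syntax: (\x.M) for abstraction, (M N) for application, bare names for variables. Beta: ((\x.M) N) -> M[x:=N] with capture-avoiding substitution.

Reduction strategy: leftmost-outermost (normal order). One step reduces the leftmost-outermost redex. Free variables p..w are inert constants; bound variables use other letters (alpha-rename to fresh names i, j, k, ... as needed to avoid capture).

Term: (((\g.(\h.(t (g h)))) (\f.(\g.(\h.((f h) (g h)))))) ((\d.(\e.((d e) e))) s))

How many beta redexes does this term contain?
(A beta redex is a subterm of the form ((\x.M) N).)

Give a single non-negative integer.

Answer: 2

Derivation:
Term: (((\g.(\h.(t (g h)))) (\f.(\g.(\h.((f h) (g h)))))) ((\d.(\e.((d e) e))) s))
  Redex: ((\g.(\h.(t (g h)))) (\f.(\g.(\h.((f h) (g h))))))
  Redex: ((\d.(\e.((d e) e))) s)
Total redexes: 2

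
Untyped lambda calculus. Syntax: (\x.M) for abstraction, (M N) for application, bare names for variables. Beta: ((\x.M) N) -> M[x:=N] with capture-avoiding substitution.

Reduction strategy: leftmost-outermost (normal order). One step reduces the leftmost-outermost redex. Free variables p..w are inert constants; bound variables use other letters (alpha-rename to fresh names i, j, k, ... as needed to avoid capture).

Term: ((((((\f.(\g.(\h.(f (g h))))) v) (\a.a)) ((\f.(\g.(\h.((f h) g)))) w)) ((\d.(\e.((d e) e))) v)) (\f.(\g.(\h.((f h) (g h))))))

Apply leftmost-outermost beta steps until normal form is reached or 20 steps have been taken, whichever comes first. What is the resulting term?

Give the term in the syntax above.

Step 0: ((((((\f.(\g.(\h.(f (g h))))) v) (\a.a)) ((\f.(\g.(\h.((f h) g)))) w)) ((\d.(\e.((d e) e))) v)) (\f.(\g.(\h.((f h) (g h))))))
Step 1: (((((\g.(\h.(v (g h)))) (\a.a)) ((\f.(\g.(\h.((f h) g)))) w)) ((\d.(\e.((d e) e))) v)) (\f.(\g.(\h.((f h) (g h))))))
Step 2: ((((\h.(v ((\a.a) h))) ((\f.(\g.(\h.((f h) g)))) w)) ((\d.(\e.((d e) e))) v)) (\f.(\g.(\h.((f h) (g h))))))
Step 3: (((v ((\a.a) ((\f.(\g.(\h.((f h) g)))) w))) ((\d.(\e.((d e) e))) v)) (\f.(\g.(\h.((f h) (g h))))))
Step 4: (((v ((\f.(\g.(\h.((f h) g)))) w)) ((\d.(\e.((d e) e))) v)) (\f.(\g.(\h.((f h) (g h))))))
Step 5: (((v (\g.(\h.((w h) g)))) ((\d.(\e.((d e) e))) v)) (\f.(\g.(\h.((f h) (g h))))))
Step 6: (((v (\g.(\h.((w h) g)))) (\e.((v e) e))) (\f.(\g.(\h.((f h) (g h))))))

Answer: (((v (\g.(\h.((w h) g)))) (\e.((v e) e))) (\f.(\g.(\h.((f h) (g h))))))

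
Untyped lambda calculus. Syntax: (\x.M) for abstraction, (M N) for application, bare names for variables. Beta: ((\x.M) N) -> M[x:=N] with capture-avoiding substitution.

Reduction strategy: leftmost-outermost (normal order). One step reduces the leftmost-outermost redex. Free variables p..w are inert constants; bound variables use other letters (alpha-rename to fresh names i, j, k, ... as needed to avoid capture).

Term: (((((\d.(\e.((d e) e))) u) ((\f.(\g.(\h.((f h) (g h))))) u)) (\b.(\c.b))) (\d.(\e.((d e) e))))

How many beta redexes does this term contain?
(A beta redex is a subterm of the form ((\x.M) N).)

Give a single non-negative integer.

Term: (((((\d.(\e.((d e) e))) u) ((\f.(\g.(\h.((f h) (g h))))) u)) (\b.(\c.b))) (\d.(\e.((d e) e))))
  Redex: ((\d.(\e.((d e) e))) u)
  Redex: ((\f.(\g.(\h.((f h) (g h))))) u)
Total redexes: 2

Answer: 2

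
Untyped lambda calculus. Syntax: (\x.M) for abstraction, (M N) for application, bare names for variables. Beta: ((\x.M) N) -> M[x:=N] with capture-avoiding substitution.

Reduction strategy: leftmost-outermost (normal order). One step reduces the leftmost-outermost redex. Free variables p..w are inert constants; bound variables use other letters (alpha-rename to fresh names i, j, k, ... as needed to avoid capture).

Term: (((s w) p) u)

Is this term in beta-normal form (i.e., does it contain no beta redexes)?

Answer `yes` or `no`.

Term: (((s w) p) u)
No beta redexes found.

Answer: yes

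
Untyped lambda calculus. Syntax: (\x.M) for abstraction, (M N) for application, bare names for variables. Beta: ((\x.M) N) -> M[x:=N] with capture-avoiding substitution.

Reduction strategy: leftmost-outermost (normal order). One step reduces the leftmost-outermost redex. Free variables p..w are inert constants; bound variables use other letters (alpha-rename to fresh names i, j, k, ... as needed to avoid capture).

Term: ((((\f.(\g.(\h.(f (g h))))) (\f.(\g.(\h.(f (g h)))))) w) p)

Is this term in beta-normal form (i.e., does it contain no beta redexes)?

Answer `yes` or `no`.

Term: ((((\f.(\g.(\h.(f (g h))))) (\f.(\g.(\h.(f (g h)))))) w) p)
Found 1 beta redex(es).

Answer: no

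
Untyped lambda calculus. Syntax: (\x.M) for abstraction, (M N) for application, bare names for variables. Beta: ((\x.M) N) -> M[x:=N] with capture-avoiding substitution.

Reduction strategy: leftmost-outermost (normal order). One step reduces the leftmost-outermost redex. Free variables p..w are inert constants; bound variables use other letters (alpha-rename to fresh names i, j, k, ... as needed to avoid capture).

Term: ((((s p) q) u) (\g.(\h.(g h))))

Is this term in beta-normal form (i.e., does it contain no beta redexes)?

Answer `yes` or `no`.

Term: ((((s p) q) u) (\g.(\h.(g h))))
No beta redexes found.

Answer: yes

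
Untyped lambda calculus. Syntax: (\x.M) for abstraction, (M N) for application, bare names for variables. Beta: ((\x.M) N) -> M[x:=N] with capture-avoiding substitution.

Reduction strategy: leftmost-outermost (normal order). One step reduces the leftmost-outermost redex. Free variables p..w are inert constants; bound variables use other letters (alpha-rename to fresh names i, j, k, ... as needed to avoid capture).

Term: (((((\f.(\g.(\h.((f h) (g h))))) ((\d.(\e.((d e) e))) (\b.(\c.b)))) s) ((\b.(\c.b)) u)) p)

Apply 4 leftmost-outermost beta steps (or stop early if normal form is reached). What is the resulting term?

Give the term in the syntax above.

Answer: ((((\e.(((\b.(\c.b)) e) e)) ((\b.(\c.b)) u)) (s ((\b.(\c.b)) u))) p)

Derivation:
Step 0: (((((\f.(\g.(\h.((f h) (g h))))) ((\d.(\e.((d e) e))) (\b.(\c.b)))) s) ((\b.(\c.b)) u)) p)
Step 1: ((((\g.(\h.((((\d.(\e.((d e) e))) (\b.(\c.b))) h) (g h)))) s) ((\b.(\c.b)) u)) p)
Step 2: (((\h.((((\d.(\e.((d e) e))) (\b.(\c.b))) h) (s h))) ((\b.(\c.b)) u)) p)
Step 3: (((((\d.(\e.((d e) e))) (\b.(\c.b))) ((\b.(\c.b)) u)) (s ((\b.(\c.b)) u))) p)
Step 4: ((((\e.(((\b.(\c.b)) e) e)) ((\b.(\c.b)) u)) (s ((\b.(\c.b)) u))) p)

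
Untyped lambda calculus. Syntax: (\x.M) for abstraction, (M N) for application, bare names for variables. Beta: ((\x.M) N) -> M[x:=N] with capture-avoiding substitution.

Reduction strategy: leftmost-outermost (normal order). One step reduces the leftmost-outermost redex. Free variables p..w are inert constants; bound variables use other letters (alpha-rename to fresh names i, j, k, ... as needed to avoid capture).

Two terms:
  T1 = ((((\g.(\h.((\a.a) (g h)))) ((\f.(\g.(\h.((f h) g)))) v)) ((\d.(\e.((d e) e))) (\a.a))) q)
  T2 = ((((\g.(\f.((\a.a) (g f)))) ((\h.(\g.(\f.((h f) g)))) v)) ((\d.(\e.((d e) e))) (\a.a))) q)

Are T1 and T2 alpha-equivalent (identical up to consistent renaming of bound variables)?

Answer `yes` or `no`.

Term 1: ((((\g.(\h.((\a.a) (g h)))) ((\f.(\g.(\h.((f h) g)))) v)) ((\d.(\e.((d e) e))) (\a.a))) q)
Term 2: ((((\g.(\f.((\a.a) (g f)))) ((\h.(\g.(\f.((h f) g)))) v)) ((\d.(\e.((d e) e))) (\a.a))) q)
Alpha-equivalence: compare structure up to binder renaming.
Result: True

Answer: yes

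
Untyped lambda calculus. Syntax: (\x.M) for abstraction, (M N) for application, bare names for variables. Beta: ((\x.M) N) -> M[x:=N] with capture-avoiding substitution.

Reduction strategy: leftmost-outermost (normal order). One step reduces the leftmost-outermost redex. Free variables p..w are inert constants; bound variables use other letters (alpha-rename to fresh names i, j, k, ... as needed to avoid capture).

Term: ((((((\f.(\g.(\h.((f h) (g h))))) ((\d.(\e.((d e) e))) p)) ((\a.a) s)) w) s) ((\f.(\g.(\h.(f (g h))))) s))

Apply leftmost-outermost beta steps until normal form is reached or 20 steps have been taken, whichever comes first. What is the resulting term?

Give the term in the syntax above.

Step 0: ((((((\f.(\g.(\h.((f h) (g h))))) ((\d.(\e.((d e) e))) p)) ((\a.a) s)) w) s) ((\f.(\g.(\h.(f (g h))))) s))
Step 1: (((((\g.(\h.((((\d.(\e.((d e) e))) p) h) (g h)))) ((\a.a) s)) w) s) ((\f.(\g.(\h.(f (g h))))) s))
Step 2: ((((\h.((((\d.(\e.((d e) e))) p) h) (((\a.a) s) h))) w) s) ((\f.(\g.(\h.(f (g h))))) s))
Step 3: ((((((\d.(\e.((d e) e))) p) w) (((\a.a) s) w)) s) ((\f.(\g.(\h.(f (g h))))) s))
Step 4: (((((\e.((p e) e)) w) (((\a.a) s) w)) s) ((\f.(\g.(\h.(f (g h))))) s))
Step 5: (((((p w) w) (((\a.a) s) w)) s) ((\f.(\g.(\h.(f (g h))))) s))
Step 6: (((((p w) w) (s w)) s) ((\f.(\g.(\h.(f (g h))))) s))
Step 7: (((((p w) w) (s w)) s) (\g.(\h.(s (g h)))))

Answer: (((((p w) w) (s w)) s) (\g.(\h.(s (g h)))))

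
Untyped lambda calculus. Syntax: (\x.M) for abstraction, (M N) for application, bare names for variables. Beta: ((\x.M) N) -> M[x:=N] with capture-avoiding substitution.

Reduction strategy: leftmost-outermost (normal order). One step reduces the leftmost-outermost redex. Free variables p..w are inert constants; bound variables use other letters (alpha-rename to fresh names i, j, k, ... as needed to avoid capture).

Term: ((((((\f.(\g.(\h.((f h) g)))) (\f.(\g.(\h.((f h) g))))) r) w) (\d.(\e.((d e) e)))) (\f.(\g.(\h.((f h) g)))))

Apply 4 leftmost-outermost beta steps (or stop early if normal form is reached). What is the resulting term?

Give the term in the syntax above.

Step 0: ((((((\f.(\g.(\h.((f h) g)))) (\f.(\g.(\h.((f h) g))))) r) w) (\d.(\e.((d e) e)))) (\f.(\g.(\h.((f h) g)))))
Step 1: (((((\g.(\h.(((\f.(\g.(\h.((f h) g)))) h) g))) r) w) (\d.(\e.((d e) e)))) (\f.(\g.(\h.((f h) g)))))
Step 2: ((((\h.(((\f.(\g.(\h.((f h) g)))) h) r)) w) (\d.(\e.((d e) e)))) (\f.(\g.(\h.((f h) g)))))
Step 3: (((((\f.(\g.(\h.((f h) g)))) w) r) (\d.(\e.((d e) e)))) (\f.(\g.(\h.((f h) g)))))
Step 4: ((((\g.(\h.((w h) g))) r) (\d.(\e.((d e) e)))) (\f.(\g.(\h.((f h) g)))))

Answer: ((((\g.(\h.((w h) g))) r) (\d.(\e.((d e) e)))) (\f.(\g.(\h.((f h) g)))))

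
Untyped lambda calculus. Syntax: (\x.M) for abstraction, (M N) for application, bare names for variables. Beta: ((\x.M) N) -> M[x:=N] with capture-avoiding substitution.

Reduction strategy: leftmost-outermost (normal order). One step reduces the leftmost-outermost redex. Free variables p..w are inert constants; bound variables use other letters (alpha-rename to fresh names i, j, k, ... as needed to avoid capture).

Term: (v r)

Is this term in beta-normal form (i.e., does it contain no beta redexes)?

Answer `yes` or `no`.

Term: (v r)
No beta redexes found.

Answer: yes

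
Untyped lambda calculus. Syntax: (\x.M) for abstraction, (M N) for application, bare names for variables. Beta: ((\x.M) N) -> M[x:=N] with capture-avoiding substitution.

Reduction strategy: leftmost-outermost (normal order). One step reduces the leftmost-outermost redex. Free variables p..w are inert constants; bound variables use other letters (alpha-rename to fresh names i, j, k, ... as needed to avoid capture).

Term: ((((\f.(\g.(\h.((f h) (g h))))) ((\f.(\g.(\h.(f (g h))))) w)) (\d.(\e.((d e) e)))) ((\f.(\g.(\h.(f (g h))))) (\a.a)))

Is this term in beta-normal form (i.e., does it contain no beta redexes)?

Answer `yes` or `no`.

Term: ((((\f.(\g.(\h.((f h) (g h))))) ((\f.(\g.(\h.(f (g h))))) w)) (\d.(\e.((d e) e)))) ((\f.(\g.(\h.(f (g h))))) (\a.a)))
Found 3 beta redex(es).

Answer: no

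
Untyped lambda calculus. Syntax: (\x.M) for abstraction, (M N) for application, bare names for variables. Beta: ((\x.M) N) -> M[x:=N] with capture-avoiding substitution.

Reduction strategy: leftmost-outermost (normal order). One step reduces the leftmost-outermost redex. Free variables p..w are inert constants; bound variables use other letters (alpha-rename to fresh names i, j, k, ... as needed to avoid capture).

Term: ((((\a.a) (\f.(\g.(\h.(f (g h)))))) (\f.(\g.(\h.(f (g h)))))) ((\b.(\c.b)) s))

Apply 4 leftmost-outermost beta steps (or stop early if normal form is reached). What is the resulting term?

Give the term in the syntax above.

Answer: (\h.(\g.(\i.((((\b.(\c.b)) s) h) (g i)))))

Derivation:
Step 0: ((((\a.a) (\f.(\g.(\h.(f (g h)))))) (\f.(\g.(\h.(f (g h)))))) ((\b.(\c.b)) s))
Step 1: (((\f.(\g.(\h.(f (g h))))) (\f.(\g.(\h.(f (g h)))))) ((\b.(\c.b)) s))
Step 2: ((\g.(\h.((\f.(\g.(\h.(f (g h))))) (g h)))) ((\b.(\c.b)) s))
Step 3: (\h.((\f.(\g.(\h.(f (g h))))) (((\b.(\c.b)) s) h)))
Step 4: (\h.(\g.(\i.((((\b.(\c.b)) s) h) (g i)))))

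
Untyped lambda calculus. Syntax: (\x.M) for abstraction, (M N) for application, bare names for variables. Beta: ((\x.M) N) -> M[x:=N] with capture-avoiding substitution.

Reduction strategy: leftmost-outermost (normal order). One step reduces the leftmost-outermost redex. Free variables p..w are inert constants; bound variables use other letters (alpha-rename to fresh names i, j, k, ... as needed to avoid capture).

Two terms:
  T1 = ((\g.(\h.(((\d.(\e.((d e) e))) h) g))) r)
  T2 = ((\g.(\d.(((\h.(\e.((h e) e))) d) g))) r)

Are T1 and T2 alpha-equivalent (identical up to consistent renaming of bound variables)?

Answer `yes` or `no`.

Answer: yes

Derivation:
Term 1: ((\g.(\h.(((\d.(\e.((d e) e))) h) g))) r)
Term 2: ((\g.(\d.(((\h.(\e.((h e) e))) d) g))) r)
Alpha-equivalence: compare structure up to binder renaming.
Result: True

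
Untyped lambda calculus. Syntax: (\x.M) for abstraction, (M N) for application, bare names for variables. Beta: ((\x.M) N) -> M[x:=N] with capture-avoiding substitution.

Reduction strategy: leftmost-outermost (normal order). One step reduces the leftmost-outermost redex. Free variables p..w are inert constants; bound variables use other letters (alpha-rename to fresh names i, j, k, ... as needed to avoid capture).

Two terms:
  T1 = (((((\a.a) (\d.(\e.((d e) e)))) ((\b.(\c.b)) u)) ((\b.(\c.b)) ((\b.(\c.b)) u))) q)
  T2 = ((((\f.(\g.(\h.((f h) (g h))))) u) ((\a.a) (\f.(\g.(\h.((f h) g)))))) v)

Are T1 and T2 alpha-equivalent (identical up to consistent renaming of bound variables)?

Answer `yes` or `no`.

Term 1: (((((\a.a) (\d.(\e.((d e) e)))) ((\b.(\c.b)) u)) ((\b.(\c.b)) ((\b.(\c.b)) u))) q)
Term 2: ((((\f.(\g.(\h.((f h) (g h))))) u) ((\a.a) (\f.(\g.(\h.((f h) g)))))) v)
Alpha-equivalence: compare structure up to binder renaming.
Result: False

Answer: no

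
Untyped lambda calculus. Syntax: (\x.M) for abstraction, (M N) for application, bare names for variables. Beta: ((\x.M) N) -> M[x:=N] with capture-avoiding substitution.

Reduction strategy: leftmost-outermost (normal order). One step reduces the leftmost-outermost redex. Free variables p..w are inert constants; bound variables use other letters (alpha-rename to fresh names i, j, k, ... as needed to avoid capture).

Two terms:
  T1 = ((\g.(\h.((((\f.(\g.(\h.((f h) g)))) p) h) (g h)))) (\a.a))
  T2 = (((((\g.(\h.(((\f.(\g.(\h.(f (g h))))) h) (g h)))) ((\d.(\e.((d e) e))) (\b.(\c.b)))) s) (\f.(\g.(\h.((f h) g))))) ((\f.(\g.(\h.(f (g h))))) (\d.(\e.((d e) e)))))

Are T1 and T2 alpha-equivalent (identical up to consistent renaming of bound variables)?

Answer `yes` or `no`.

Answer: no

Derivation:
Term 1: ((\g.(\h.((((\f.(\g.(\h.((f h) g)))) p) h) (g h)))) (\a.a))
Term 2: (((((\g.(\h.(((\f.(\g.(\h.(f (g h))))) h) (g h)))) ((\d.(\e.((d e) e))) (\b.(\c.b)))) s) (\f.(\g.(\h.((f h) g))))) ((\f.(\g.(\h.(f (g h))))) (\d.(\e.((d e) e)))))
Alpha-equivalence: compare structure up to binder renaming.
Result: False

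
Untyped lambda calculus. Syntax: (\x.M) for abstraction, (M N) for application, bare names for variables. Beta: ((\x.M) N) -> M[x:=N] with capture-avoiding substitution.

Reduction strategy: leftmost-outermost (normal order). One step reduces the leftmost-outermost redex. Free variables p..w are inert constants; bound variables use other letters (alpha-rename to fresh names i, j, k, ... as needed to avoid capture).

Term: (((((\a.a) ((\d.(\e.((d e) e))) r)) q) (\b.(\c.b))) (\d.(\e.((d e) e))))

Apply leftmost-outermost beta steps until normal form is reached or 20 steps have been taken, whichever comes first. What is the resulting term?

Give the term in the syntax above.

Answer: ((((r q) q) (\b.(\c.b))) (\d.(\e.((d e) e))))

Derivation:
Step 0: (((((\a.a) ((\d.(\e.((d e) e))) r)) q) (\b.(\c.b))) (\d.(\e.((d e) e))))
Step 1: (((((\d.(\e.((d e) e))) r) q) (\b.(\c.b))) (\d.(\e.((d e) e))))
Step 2: ((((\e.((r e) e)) q) (\b.(\c.b))) (\d.(\e.((d e) e))))
Step 3: ((((r q) q) (\b.(\c.b))) (\d.(\e.((d e) e))))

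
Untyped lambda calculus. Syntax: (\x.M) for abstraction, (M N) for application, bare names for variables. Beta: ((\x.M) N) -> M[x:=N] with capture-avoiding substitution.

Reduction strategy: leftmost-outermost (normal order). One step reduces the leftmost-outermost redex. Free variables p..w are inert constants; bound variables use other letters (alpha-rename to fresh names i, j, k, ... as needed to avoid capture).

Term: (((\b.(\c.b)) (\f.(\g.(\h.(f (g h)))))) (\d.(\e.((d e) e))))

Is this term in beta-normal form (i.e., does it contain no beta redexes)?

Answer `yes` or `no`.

Answer: no

Derivation:
Term: (((\b.(\c.b)) (\f.(\g.(\h.(f (g h)))))) (\d.(\e.((d e) e))))
Found 1 beta redex(es).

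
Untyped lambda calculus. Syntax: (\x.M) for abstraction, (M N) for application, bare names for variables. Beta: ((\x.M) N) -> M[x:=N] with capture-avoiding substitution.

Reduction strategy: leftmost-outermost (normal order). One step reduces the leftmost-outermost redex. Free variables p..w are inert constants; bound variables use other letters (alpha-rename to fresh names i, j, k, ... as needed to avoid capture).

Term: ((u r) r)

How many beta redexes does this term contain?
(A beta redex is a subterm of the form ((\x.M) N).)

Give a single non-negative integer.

Term: ((u r) r)
  (no redexes)
Total redexes: 0

Answer: 0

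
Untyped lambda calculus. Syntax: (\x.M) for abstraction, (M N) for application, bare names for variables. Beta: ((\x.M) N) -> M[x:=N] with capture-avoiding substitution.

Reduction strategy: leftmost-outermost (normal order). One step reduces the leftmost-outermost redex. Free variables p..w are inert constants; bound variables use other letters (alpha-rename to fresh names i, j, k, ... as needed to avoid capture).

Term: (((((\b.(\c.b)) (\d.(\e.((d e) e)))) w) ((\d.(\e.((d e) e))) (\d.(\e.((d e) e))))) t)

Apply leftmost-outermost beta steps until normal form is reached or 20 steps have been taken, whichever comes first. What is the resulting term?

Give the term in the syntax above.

Step 0: (((((\b.(\c.b)) (\d.(\e.((d e) e)))) w) ((\d.(\e.((d e) e))) (\d.(\e.((d e) e))))) t)
Step 1: ((((\c.(\d.(\e.((d e) e)))) w) ((\d.(\e.((d e) e))) (\d.(\e.((d e) e))))) t)
Step 2: (((\d.(\e.((d e) e))) ((\d.(\e.((d e) e))) (\d.(\e.((d e) e))))) t)
Step 3: ((\e.((((\d.(\e.((d e) e))) (\d.(\e.((d e) e)))) e) e)) t)
Step 4: ((((\d.(\e.((d e) e))) (\d.(\e.((d e) e)))) t) t)
Step 5: (((\e.(((\d.(\e.((d e) e))) e) e)) t) t)
Step 6: ((((\d.(\e.((d e) e))) t) t) t)
Step 7: (((\e.((t e) e)) t) t)
Step 8: (((t t) t) t)

Answer: (((t t) t) t)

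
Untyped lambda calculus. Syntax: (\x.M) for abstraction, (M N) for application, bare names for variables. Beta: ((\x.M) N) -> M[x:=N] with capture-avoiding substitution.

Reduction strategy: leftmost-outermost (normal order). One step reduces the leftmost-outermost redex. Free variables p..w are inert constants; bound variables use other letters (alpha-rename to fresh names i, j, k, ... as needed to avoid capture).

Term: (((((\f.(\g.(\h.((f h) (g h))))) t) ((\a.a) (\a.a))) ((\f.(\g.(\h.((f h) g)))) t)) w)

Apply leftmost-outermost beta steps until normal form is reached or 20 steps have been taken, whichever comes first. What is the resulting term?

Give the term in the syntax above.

Step 0: (((((\f.(\g.(\h.((f h) (g h))))) t) ((\a.a) (\a.a))) ((\f.(\g.(\h.((f h) g)))) t)) w)
Step 1: ((((\g.(\h.((t h) (g h)))) ((\a.a) (\a.a))) ((\f.(\g.(\h.((f h) g)))) t)) w)
Step 2: (((\h.((t h) (((\a.a) (\a.a)) h))) ((\f.(\g.(\h.((f h) g)))) t)) w)
Step 3: (((t ((\f.(\g.(\h.((f h) g)))) t)) (((\a.a) (\a.a)) ((\f.(\g.(\h.((f h) g)))) t))) w)
Step 4: (((t (\g.(\h.((t h) g)))) (((\a.a) (\a.a)) ((\f.(\g.(\h.((f h) g)))) t))) w)
Step 5: (((t (\g.(\h.((t h) g)))) ((\a.a) ((\f.(\g.(\h.((f h) g)))) t))) w)
Step 6: (((t (\g.(\h.((t h) g)))) ((\f.(\g.(\h.((f h) g)))) t)) w)
Step 7: (((t (\g.(\h.((t h) g)))) (\g.(\h.((t h) g)))) w)

Answer: (((t (\g.(\h.((t h) g)))) (\g.(\h.((t h) g)))) w)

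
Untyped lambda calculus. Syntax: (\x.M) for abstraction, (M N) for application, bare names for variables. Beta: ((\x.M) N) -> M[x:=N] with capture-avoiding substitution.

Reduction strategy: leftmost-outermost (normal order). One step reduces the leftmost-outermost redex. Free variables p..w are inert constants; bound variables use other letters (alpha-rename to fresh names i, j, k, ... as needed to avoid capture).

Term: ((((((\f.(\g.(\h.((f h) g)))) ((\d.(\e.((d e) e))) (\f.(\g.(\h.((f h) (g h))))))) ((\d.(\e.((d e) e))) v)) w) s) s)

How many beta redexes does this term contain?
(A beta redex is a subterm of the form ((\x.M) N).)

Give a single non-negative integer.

Answer: 3

Derivation:
Term: ((((((\f.(\g.(\h.((f h) g)))) ((\d.(\e.((d e) e))) (\f.(\g.(\h.((f h) (g h))))))) ((\d.(\e.((d e) e))) v)) w) s) s)
  Redex: ((\f.(\g.(\h.((f h) g)))) ((\d.(\e.((d e) e))) (\f.(\g.(\h.((f h) (g h)))))))
  Redex: ((\d.(\e.((d e) e))) (\f.(\g.(\h.((f h) (g h))))))
  Redex: ((\d.(\e.((d e) e))) v)
Total redexes: 3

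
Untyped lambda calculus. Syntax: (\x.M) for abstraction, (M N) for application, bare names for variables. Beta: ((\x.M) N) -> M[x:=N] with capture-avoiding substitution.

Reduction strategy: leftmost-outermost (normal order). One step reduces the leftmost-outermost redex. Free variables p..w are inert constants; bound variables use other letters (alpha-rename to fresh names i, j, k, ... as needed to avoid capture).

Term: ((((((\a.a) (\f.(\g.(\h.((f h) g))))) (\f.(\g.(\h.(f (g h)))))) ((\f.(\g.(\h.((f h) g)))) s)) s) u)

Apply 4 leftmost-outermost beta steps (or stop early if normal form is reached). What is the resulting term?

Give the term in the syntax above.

Step 0: ((((((\a.a) (\f.(\g.(\h.((f h) g))))) (\f.(\g.(\h.(f (g h)))))) ((\f.(\g.(\h.((f h) g)))) s)) s) u)
Step 1: (((((\f.(\g.(\h.((f h) g)))) (\f.(\g.(\h.(f (g h)))))) ((\f.(\g.(\h.((f h) g)))) s)) s) u)
Step 2: ((((\g.(\h.(((\f.(\g.(\h.(f (g h))))) h) g))) ((\f.(\g.(\h.((f h) g)))) s)) s) u)
Step 3: (((\h.(((\f.(\g.(\h.(f (g h))))) h) ((\f.(\g.(\h.((f h) g)))) s))) s) u)
Step 4: ((((\f.(\g.(\h.(f (g h))))) s) ((\f.(\g.(\h.((f h) g)))) s)) u)

Answer: ((((\f.(\g.(\h.(f (g h))))) s) ((\f.(\g.(\h.((f h) g)))) s)) u)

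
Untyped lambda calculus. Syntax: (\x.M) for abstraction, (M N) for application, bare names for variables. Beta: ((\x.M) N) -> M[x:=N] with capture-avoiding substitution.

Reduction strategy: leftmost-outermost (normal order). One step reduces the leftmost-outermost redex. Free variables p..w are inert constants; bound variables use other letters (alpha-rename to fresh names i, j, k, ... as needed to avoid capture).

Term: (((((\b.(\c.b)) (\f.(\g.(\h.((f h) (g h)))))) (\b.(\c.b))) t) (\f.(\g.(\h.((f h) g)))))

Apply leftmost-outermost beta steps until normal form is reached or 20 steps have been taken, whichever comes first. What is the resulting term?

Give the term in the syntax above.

Step 0: (((((\b.(\c.b)) (\f.(\g.(\h.((f h) (g h)))))) (\b.(\c.b))) t) (\f.(\g.(\h.((f h) g)))))
Step 1: ((((\c.(\f.(\g.(\h.((f h) (g h)))))) (\b.(\c.b))) t) (\f.(\g.(\h.((f h) g)))))
Step 2: (((\f.(\g.(\h.((f h) (g h))))) t) (\f.(\g.(\h.((f h) g)))))
Step 3: ((\g.(\h.((t h) (g h)))) (\f.(\g.(\h.((f h) g)))))
Step 4: (\h.((t h) ((\f.(\g.(\h.((f h) g)))) h)))
Step 5: (\h.((t h) (\g.(\i.((h i) g)))))

Answer: (\h.((t h) (\g.(\i.((h i) g)))))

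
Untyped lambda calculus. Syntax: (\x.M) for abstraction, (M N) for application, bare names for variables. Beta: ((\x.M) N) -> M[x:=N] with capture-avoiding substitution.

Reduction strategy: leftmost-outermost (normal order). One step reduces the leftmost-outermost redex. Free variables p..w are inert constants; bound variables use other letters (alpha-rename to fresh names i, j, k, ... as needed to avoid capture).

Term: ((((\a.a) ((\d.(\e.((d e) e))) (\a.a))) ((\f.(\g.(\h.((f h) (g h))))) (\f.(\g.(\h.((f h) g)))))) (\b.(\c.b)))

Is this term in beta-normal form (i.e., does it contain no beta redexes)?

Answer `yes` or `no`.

Answer: no

Derivation:
Term: ((((\a.a) ((\d.(\e.((d e) e))) (\a.a))) ((\f.(\g.(\h.((f h) (g h))))) (\f.(\g.(\h.((f h) g)))))) (\b.(\c.b)))
Found 3 beta redex(es).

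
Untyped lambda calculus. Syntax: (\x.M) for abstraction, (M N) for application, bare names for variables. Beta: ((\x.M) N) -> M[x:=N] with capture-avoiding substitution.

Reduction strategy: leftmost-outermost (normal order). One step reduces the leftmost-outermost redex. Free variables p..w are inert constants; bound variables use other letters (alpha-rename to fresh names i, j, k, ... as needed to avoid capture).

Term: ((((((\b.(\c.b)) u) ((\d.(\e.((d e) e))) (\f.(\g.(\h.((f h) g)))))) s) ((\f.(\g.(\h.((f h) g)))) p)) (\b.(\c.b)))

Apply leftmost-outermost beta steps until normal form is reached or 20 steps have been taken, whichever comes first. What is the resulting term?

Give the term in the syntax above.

Answer: (((u s) (\g.(\h.((p h) g)))) (\b.(\c.b)))

Derivation:
Step 0: ((((((\b.(\c.b)) u) ((\d.(\e.((d e) e))) (\f.(\g.(\h.((f h) g)))))) s) ((\f.(\g.(\h.((f h) g)))) p)) (\b.(\c.b)))
Step 1: (((((\c.u) ((\d.(\e.((d e) e))) (\f.(\g.(\h.((f h) g)))))) s) ((\f.(\g.(\h.((f h) g)))) p)) (\b.(\c.b)))
Step 2: (((u s) ((\f.(\g.(\h.((f h) g)))) p)) (\b.(\c.b)))
Step 3: (((u s) (\g.(\h.((p h) g)))) (\b.(\c.b)))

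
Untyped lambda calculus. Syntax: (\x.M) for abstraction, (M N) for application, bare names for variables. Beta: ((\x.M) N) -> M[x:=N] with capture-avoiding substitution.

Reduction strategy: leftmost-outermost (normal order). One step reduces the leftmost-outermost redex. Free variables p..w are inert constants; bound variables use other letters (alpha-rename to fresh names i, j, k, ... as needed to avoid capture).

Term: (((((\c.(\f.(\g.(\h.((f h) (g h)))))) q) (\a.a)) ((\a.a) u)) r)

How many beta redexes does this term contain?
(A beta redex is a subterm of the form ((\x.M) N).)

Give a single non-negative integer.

Answer: 2

Derivation:
Term: (((((\c.(\f.(\g.(\h.((f h) (g h)))))) q) (\a.a)) ((\a.a) u)) r)
  Redex: ((\c.(\f.(\g.(\h.((f h) (g h)))))) q)
  Redex: ((\a.a) u)
Total redexes: 2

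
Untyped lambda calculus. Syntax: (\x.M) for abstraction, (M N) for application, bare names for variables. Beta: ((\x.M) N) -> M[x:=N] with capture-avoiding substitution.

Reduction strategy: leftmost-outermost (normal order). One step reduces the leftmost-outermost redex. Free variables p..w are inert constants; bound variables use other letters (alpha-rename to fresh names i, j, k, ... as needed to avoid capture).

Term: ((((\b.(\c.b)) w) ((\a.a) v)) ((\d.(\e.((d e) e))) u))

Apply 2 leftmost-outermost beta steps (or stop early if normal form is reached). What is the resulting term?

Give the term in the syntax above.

Answer: (w ((\d.(\e.((d e) e))) u))

Derivation:
Step 0: ((((\b.(\c.b)) w) ((\a.a) v)) ((\d.(\e.((d e) e))) u))
Step 1: (((\c.w) ((\a.a) v)) ((\d.(\e.((d e) e))) u))
Step 2: (w ((\d.(\e.((d e) e))) u))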